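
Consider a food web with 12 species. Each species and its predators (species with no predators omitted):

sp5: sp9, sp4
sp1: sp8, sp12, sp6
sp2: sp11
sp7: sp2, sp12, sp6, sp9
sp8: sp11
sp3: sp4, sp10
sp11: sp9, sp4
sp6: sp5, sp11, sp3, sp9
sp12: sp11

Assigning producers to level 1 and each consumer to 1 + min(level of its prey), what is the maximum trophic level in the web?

Producers (level 1): sp1, sp7.
Following each consumer down to its lowest-level prey: sp1 → sp6 → sp3 → sp10 (levels 1 through 4).
All prey of sp10 (sp3 3) are at level 3 or above, so sp10 is at level 1 + 3 = 4.
Every consumer has at least one prey at level 3 or below, so none exceeds level 4.

4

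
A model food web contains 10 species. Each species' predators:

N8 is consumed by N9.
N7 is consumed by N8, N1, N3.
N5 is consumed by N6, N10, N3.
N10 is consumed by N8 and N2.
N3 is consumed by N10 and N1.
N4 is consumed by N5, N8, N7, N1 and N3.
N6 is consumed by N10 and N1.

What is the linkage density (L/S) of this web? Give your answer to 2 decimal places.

L/S = 1.80

There are L = 18 links among S = 10 species.
L/S = 18/10 = 1.8000 ≈ 1.80.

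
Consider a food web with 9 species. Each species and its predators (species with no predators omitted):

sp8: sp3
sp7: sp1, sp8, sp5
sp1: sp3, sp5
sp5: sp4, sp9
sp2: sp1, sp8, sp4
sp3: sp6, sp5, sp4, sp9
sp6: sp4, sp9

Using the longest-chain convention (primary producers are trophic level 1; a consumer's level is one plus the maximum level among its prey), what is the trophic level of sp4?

sp7 is a producer → level 1.
sp1 eats sp7 (level 1); other prey at levels: sp2 1 → level 2.
sp3 eats sp1 (level 2); other prey at levels: sp8 2 → level 3.
sp6 eats sp3 → level 4.
sp4 eats sp6 (level 4); other prey at levels: sp2 1, sp3 3, sp5 4 → level 5.

Trophic level 5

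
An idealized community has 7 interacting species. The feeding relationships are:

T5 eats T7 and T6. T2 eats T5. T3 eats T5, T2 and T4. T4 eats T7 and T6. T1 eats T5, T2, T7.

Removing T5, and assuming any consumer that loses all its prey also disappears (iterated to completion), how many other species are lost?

Remove T5.
Round 1: T2 (all prey gone) → extinct.
No further losses. Total secondary extinctions: 1.

1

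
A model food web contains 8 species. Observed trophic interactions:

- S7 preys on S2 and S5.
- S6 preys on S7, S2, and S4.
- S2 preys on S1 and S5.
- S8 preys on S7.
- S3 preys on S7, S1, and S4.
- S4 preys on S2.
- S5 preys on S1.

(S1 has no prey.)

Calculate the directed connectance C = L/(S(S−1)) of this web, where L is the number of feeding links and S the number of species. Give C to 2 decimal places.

C = 0.23

The web has S = 8 species and L = 13 feeding links.
C = L / (S(S−1)) = 13 / 56 = 0.2321 ≈ 0.23.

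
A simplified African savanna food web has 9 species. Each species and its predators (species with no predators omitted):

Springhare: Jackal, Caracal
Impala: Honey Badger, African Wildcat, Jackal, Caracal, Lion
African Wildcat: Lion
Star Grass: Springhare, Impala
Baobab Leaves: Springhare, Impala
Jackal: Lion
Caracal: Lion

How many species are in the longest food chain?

One longest chain: Star Grass → Impala → African Wildcat → Lion.
It has 4 species and 3 links.

4 species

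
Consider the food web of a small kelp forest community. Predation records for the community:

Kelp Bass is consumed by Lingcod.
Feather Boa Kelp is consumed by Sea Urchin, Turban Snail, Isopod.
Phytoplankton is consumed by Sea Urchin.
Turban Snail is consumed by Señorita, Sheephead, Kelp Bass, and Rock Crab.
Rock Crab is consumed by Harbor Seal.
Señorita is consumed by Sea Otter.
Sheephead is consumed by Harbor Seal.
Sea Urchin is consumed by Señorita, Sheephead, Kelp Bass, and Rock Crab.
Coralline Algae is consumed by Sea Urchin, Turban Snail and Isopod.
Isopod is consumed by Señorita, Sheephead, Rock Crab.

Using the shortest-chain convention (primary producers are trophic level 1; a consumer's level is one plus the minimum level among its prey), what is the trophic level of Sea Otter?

Trophic level 4

Coralline Algae is a producer → level 1.
Turban Snail eats Coralline Algae → level 2.
Señorita eats Turban Snail → level 3.
Sea Otter eats Señorita → level 4.
No prey of Sea Otter is below level 3, so 4 is the minimum.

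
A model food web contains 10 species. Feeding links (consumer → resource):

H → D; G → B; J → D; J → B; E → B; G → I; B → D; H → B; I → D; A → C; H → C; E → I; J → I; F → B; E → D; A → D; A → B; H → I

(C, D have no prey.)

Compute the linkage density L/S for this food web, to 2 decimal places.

L/S = 1.80

There are L = 18 links among S = 10 species.
L/S = 18/10 = 1.8000 ≈ 1.80.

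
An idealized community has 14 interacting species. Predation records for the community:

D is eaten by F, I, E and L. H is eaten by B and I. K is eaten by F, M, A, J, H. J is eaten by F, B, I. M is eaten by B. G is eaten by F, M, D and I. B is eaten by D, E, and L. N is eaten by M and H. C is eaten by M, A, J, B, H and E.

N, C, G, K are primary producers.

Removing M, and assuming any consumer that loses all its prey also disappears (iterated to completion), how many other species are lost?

0

Remove M.
Every predator of it retains at least one other prey: B still has C, J, H.
No consumer loses all prey, so no secondary extinctions occur.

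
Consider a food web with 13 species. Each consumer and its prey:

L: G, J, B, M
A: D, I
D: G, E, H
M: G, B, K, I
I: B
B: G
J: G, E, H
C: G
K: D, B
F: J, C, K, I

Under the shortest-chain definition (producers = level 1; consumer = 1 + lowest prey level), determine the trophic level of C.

Trophic level 2

G is a producer → level 1.
C eats G → level 2.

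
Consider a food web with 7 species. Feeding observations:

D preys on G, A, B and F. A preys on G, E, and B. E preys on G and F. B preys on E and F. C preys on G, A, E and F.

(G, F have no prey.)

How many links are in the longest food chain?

4 links

One longest chain: G → E → B → A → D.
It has 5 species and 4 links.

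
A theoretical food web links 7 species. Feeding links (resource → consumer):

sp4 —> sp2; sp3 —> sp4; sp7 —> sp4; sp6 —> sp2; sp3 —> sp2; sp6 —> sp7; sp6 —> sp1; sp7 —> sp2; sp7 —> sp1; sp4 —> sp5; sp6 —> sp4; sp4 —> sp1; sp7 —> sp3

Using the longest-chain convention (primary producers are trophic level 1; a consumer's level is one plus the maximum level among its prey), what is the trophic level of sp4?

sp6 is a producer → level 1.
sp7 eats sp6 → level 2.
sp3 eats sp7 → level 3.
sp4 eats sp3 (level 3); other prey at levels: sp6 1, sp7 2 → level 4.

Trophic level 4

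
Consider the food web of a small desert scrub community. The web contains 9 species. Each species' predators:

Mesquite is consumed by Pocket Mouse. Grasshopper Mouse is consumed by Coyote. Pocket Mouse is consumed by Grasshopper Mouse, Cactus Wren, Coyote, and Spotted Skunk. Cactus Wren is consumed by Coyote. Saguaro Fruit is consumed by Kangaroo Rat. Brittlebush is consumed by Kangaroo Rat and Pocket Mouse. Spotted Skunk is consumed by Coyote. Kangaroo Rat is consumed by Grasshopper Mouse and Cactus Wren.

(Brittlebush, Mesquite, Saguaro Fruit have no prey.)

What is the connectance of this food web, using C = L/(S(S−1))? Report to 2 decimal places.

The web has S = 9 species and L = 13 feeding links.
C = L / (S(S−1)) = 13 / 72 = 0.1806 ≈ 0.18.

C = 0.18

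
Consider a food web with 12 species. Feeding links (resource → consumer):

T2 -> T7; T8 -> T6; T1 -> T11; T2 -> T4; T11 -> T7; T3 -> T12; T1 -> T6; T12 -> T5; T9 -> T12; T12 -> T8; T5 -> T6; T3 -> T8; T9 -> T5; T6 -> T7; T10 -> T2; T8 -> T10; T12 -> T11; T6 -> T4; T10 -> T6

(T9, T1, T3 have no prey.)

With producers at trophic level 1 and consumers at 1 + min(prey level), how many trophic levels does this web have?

4

Producers (level 1): T9, T1, T3.
Following each consumer down to its lowest-level prey: T3 → T8 → T10 → T2 (levels 1 through 4).
All prey of T2 (T10 3) are at level 3 or above, so T2 is at level 1 + 3 = 4.
Every consumer has at least one prey at level 3 or below, so none exceeds level 4.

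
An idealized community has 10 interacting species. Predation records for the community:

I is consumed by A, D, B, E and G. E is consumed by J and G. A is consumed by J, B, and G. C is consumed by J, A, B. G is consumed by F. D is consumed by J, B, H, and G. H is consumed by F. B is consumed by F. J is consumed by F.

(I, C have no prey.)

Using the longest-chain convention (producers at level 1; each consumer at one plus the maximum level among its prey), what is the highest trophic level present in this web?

4

Producers (level 1): I, C.
I → D → H → F gives F level 4.
No species has a prey at level 4, so no species reaches level 5.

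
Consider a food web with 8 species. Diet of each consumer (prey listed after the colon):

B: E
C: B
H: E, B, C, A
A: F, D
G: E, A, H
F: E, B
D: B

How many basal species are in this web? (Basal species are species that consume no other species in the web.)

Basal species (no prey listed): E.
Count: 1.

1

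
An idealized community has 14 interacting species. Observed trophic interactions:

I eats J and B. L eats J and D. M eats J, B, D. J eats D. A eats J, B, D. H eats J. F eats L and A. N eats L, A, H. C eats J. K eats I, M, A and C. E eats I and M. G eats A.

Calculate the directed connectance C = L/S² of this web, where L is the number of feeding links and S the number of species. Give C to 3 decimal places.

The web has S = 14 species and L = 25 feeding links.
C = L / S² = 25 / 196 = 0.1276 ≈ 0.128.

C = 0.128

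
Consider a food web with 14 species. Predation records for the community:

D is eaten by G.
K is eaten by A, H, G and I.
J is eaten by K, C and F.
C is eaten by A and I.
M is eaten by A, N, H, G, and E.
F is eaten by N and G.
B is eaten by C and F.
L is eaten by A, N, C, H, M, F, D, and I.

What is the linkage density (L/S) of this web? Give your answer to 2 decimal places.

L/S = 1.93

There are L = 27 links among S = 14 species.
L/S = 27/14 = 1.9286 ≈ 1.93.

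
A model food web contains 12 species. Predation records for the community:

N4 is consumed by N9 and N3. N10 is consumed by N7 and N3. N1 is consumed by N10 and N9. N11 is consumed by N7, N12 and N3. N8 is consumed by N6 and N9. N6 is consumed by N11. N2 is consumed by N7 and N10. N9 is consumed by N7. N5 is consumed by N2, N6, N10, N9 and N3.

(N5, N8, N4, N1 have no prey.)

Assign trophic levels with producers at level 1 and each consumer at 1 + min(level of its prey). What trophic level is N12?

N5 is a producer → level 1.
N6 eats N5 → level 2.
N11 eats N6 → level 3.
N12 eats N11 → level 4.
No prey of N12 is below level 3, so 4 is the minimum.

Trophic level 4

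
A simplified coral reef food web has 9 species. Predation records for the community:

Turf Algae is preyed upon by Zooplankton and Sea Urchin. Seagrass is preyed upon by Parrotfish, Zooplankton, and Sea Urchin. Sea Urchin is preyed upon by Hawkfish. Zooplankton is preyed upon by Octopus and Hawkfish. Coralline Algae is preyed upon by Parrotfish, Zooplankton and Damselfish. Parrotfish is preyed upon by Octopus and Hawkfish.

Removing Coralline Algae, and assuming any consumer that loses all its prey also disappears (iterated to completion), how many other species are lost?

1

Remove Coralline Algae.
Round 1: Damselfish (all prey gone) → extinct.
No further losses. Total secondary extinctions: 1.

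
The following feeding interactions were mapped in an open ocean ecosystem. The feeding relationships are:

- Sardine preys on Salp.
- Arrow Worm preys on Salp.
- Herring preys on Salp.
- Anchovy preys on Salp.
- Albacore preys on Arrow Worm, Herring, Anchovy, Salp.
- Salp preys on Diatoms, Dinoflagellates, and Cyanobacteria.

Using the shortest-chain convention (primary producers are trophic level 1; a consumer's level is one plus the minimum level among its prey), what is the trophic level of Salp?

Dinoflagellates is a producer → level 1.
Salp eats Dinoflagellates → level 2.

Trophic level 2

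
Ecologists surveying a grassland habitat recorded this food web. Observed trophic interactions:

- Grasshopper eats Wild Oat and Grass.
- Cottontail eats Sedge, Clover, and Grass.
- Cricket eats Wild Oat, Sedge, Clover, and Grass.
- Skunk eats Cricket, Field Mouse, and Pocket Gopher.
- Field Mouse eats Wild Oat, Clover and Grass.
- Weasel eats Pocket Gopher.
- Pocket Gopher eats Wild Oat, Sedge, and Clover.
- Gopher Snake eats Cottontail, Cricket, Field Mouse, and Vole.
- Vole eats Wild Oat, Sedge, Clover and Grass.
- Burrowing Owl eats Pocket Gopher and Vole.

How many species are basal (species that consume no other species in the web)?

Basal species (no prey listed): Grass, Wild Oat, Sedge, Clover.
Count: 4.

4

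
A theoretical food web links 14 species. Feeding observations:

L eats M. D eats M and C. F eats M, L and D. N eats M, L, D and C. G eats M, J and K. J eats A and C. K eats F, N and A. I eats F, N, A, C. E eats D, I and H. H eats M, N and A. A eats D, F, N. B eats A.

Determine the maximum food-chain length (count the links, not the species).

One longest chain: M → D → N → A → K → G.
It has 6 species and 5 links.

5 links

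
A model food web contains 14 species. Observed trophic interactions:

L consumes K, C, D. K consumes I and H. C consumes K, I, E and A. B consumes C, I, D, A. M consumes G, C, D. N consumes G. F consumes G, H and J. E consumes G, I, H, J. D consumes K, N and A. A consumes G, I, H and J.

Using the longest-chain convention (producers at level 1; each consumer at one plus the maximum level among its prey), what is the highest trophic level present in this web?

Producers (level 1): H, J, G, I.
H → A → D → M gives M level 4.
No species has a prey at level 4, so no species reaches level 5.

4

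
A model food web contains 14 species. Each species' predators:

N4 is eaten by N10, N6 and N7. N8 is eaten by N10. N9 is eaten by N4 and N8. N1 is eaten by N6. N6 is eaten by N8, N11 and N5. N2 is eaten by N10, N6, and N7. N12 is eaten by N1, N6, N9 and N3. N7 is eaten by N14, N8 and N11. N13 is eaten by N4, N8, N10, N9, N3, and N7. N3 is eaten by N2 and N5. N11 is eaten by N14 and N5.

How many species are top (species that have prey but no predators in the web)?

3

Top species (has prey, but nothing eats it): N5, N10, N14.
Count: 3.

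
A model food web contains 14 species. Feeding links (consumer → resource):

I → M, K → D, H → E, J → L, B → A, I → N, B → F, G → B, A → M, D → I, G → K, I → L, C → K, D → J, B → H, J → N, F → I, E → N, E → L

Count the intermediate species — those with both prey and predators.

9

Intermediate species (has both prey and predators): I, E, J, A, D, H, F, B, K.
Count: 9.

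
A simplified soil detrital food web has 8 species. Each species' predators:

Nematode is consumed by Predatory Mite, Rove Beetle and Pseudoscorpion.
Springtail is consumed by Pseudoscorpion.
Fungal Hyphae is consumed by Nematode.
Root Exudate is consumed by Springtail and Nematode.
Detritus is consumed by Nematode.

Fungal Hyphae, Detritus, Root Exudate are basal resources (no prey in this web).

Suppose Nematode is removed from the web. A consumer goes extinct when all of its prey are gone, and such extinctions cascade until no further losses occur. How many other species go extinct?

2

Remove Nematode.
Round 1: Rove Beetle (all prey gone), Predatory Mite (all prey gone) → extinct.
No further losses. Total secondary extinctions: 2.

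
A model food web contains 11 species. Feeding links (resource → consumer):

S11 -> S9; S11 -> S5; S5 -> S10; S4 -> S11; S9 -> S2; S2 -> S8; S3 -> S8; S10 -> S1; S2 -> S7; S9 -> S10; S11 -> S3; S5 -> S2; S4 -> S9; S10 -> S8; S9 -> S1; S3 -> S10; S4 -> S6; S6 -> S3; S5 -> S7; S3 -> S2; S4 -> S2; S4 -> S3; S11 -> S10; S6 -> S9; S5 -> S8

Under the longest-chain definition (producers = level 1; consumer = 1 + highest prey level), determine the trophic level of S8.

Trophic level 5

S4 is a producer → level 1.
S6 eats S4 → level 2.
S3 eats S6 (level 2); other prey at levels: S4 1, S11 2 → level 3.
S10 eats S3 (level 3); other prey at levels: S11 2, S5 3, S9 3 → level 4.
S8 eats S10 (level 4); other prey at levels: S3 3, S5 3, S2 4 → level 5.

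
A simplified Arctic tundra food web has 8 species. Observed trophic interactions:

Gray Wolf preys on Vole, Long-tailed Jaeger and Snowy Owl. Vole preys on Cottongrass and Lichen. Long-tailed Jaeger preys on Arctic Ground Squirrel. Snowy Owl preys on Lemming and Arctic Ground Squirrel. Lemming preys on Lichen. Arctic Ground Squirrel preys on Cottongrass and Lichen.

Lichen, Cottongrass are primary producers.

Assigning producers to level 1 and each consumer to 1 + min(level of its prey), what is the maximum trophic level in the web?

Producers (level 1): Lichen, Cottongrass.
Following each consumer down to its lowest-level prey: Lichen → Arctic Ground Squirrel → Snowy Owl (levels 1 through 3).
All prey of Snowy Owl (Arctic Ground Squirrel 2, Lemming 2) are at level 2 or above, so Snowy Owl is at level 1 + 2 = 3.
Every consumer has at least one prey at level 2 or below, so none exceeds level 3.

3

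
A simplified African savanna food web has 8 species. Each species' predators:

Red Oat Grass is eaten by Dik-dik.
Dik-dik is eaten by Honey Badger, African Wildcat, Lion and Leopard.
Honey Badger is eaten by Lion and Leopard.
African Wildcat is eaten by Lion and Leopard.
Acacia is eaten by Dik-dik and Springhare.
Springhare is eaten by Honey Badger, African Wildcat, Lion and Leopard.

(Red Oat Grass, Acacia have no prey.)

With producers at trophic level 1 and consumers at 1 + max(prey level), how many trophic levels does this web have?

4

Producers (level 1): Red Oat Grass, Acacia.
Red Oat Grass → Dik-dik → African Wildcat → Lion gives Lion level 4.
No species has a prey at level 4, so no species reaches level 5.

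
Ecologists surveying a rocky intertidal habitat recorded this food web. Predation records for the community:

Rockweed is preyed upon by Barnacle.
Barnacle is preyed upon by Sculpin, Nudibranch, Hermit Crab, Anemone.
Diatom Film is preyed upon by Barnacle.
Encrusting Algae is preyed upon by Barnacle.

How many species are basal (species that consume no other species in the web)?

Basal species (no prey listed): Encrusting Algae, Rockweed, Diatom Film.
Count: 3.

3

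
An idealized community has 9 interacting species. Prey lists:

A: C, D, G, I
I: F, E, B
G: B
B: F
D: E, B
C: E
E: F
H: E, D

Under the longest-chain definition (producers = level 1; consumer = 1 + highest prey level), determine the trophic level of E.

Trophic level 2

F is a producer → level 1.
E eats F → level 2.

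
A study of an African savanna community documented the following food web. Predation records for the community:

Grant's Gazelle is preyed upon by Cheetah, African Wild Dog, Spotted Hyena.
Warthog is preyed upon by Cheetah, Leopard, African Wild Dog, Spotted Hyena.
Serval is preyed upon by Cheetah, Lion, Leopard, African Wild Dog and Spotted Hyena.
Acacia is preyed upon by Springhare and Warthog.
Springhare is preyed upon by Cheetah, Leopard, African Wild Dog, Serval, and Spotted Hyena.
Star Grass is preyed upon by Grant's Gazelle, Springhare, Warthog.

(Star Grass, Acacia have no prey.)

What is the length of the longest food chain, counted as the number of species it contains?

One longest chain: Star Grass → Springhare → Serval → Lion.
It has 4 species and 3 links.

4 species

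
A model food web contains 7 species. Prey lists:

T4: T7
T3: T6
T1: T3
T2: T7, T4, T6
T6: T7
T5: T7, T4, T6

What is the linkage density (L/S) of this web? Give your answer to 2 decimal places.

There are L = 10 links among S = 7 species.
L/S = 10/7 = 1.4286 ≈ 1.43.

L/S = 1.43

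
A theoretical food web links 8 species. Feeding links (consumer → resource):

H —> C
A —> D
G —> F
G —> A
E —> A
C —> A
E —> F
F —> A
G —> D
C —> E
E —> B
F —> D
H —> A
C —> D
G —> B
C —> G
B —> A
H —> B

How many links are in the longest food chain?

5 links

One longest chain: D → A → B → E → C → H.
It has 6 species and 5 links.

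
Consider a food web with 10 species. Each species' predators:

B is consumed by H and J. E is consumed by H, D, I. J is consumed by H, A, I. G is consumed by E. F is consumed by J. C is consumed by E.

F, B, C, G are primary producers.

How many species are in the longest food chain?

3 species

One longest chain: C → E → D.
It has 3 species and 2 links.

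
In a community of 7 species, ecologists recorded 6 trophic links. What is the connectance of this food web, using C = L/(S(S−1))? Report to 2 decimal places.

The web has S = 7 species and L = 6 feeding links.
C = L / (S(S−1)) = 6 / 42 = 0.1429 ≈ 0.14.

C = 0.14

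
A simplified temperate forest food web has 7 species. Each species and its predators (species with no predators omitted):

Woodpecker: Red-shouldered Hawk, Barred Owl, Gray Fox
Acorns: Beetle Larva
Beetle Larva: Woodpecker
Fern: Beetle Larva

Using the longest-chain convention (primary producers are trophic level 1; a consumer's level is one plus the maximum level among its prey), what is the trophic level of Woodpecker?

Trophic level 3

Fern is a producer → level 1.
Beetle Larva eats Fern (level 1); other prey at levels: Acorns 1 → level 2.
Woodpecker eats Beetle Larva → level 3.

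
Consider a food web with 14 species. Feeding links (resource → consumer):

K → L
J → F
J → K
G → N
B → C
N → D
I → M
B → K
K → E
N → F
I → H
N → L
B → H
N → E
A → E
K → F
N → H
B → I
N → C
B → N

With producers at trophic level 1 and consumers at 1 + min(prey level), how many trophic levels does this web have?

3

Producers (level 1): B, G, A, J.
Following each consumer down to its lowest-level prey: B → N → D (levels 1 through 3).
All prey of D (N 2) are at level 2 or above, so D is at level 1 + 2 = 3.
Every consumer has at least one prey at level 2 or below, so none exceeds level 3.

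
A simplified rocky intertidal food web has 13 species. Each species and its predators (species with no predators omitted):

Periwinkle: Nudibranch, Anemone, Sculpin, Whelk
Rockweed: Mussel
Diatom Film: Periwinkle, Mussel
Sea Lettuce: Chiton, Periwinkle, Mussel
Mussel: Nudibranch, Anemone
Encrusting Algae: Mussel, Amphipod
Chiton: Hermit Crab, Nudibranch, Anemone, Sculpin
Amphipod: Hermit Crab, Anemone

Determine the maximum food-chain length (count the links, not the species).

2 links

One longest chain: Sea Lettuce → Chiton → Hermit Crab.
It has 3 species and 2 links.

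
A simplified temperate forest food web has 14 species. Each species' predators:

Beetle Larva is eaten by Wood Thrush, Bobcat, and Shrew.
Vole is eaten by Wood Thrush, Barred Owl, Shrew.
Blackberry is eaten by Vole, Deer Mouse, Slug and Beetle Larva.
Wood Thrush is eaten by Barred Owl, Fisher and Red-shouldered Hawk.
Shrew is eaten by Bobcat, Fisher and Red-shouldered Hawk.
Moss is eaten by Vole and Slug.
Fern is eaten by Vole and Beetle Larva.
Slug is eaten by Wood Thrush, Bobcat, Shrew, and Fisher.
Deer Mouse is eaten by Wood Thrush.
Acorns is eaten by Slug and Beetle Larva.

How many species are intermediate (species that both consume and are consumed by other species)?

6

Intermediate species (has both prey and predators): Beetle Larva, Slug, Deer Mouse, Vole, Wood Thrush, Shrew.
Count: 6.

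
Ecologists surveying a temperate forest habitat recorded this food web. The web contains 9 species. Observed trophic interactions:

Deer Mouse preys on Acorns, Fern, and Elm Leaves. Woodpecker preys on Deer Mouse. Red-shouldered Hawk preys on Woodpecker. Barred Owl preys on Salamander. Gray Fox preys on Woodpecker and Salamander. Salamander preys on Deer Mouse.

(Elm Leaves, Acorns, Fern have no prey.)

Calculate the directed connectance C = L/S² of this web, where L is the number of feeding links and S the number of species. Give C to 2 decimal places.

The web has S = 9 species and L = 9 feeding links.
C = L / S² = 9 / 81 = 0.1111 ≈ 0.11.

C = 0.11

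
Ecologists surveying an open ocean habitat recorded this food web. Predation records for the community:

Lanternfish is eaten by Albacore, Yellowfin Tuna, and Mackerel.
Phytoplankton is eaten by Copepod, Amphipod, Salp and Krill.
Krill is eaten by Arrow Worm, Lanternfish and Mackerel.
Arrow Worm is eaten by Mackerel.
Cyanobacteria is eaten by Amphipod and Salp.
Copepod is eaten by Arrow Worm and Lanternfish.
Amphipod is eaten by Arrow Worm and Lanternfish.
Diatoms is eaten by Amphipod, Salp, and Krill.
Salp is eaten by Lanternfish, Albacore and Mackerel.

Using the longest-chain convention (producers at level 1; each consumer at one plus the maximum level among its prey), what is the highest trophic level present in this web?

4

Producers (level 1): Phytoplankton, Diatoms, Cyanobacteria.
Phytoplankton → Salp → Lanternfish → Albacore gives Albacore level 4.
No species has a prey at level 4, so no species reaches level 5.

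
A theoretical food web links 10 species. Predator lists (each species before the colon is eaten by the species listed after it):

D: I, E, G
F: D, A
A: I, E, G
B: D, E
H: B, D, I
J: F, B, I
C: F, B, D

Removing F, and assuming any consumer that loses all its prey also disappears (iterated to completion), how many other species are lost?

1

Remove F.
Round 1: A (all prey gone) → extinct.
No further losses. Total secondary extinctions: 1.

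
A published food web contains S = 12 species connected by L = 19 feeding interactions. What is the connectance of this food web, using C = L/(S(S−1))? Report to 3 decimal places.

C = 0.144

The web has S = 12 species and L = 19 feeding links.
C = L / (S(S−1)) = 19 / 132 = 0.1439 ≈ 0.144.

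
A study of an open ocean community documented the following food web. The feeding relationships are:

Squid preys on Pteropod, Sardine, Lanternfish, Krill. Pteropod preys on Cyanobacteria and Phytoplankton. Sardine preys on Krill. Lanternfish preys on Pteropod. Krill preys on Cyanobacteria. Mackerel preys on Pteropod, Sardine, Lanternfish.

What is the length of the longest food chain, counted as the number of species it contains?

4 species

One longest chain: Phytoplankton → Pteropod → Lanternfish → Squid.
It has 4 species and 3 links.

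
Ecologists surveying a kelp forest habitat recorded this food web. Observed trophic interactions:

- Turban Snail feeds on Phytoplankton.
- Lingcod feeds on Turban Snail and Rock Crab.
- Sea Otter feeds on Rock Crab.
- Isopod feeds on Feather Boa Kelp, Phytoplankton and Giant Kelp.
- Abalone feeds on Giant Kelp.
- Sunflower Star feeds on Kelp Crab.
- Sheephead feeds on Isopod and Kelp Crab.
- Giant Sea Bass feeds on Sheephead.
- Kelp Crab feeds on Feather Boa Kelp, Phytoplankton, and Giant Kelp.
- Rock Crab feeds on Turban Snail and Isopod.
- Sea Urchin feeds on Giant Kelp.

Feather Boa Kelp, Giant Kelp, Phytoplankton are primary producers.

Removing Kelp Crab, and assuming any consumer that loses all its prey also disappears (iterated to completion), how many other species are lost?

1

Remove Kelp Crab.
Round 1: Sunflower Star (all prey gone) → extinct.
No further losses. Total secondary extinctions: 1.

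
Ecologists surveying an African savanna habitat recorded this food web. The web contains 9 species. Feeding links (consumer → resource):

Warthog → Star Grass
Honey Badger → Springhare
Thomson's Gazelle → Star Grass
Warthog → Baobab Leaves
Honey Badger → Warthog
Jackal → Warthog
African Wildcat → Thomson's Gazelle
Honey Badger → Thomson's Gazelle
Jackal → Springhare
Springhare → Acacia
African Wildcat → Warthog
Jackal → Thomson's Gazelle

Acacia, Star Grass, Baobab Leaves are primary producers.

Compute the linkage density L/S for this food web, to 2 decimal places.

There are L = 12 links among S = 9 species.
L/S = 12/9 = 1.3333 ≈ 1.33.

L/S = 1.33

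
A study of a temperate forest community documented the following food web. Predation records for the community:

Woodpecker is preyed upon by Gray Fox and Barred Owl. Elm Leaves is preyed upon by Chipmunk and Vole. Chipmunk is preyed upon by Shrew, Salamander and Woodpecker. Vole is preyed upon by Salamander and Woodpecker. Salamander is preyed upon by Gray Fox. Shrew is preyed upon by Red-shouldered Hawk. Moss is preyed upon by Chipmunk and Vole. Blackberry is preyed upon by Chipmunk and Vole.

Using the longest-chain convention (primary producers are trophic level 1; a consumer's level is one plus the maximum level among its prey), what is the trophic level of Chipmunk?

Trophic level 2

Blackberry is a producer → level 1.
Chipmunk eats Blackberry (level 1); other prey at levels: Moss 1, Elm Leaves 1 → level 2.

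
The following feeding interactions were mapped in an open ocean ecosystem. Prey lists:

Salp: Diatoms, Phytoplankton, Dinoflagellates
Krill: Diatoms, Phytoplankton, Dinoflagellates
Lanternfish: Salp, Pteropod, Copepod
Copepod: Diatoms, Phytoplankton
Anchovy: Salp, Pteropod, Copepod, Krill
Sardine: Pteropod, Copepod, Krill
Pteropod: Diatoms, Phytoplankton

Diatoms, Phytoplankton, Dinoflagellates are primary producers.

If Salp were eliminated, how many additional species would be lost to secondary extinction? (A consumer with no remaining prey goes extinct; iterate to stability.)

Remove Salp.
Every predator of it retains at least one other prey: Anchovy still has Pteropod, Copepod, Krill; Lanternfish still has Pteropod, Copepod.
No consumer loses all prey, so no secondary extinctions occur.

0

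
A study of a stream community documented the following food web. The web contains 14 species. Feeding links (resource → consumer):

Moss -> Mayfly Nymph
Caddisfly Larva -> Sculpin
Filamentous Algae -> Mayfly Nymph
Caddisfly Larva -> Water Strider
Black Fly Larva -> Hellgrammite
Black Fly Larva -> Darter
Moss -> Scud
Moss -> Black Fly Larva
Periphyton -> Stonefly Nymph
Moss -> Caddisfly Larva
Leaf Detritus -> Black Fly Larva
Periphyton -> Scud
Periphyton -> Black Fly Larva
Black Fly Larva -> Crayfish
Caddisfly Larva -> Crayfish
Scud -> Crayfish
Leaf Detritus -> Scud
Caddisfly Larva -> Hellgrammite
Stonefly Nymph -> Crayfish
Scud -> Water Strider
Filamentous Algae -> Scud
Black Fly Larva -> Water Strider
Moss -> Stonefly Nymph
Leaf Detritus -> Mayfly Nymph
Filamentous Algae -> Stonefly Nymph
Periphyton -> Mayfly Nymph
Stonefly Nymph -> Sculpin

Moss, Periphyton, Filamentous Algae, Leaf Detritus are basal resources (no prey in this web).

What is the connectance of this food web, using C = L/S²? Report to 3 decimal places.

The web has S = 14 species and L = 27 feeding links.
C = L / S² = 27 / 196 = 0.1378 ≈ 0.138.

C = 0.138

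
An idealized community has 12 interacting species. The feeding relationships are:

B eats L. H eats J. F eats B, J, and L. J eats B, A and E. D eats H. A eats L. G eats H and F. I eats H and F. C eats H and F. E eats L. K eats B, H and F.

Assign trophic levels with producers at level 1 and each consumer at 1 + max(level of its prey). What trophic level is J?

L is a producer → level 1.
B eats L → level 2.
J eats B (level 2); other prey at levels: E 2, A 2 → level 3.

Trophic level 3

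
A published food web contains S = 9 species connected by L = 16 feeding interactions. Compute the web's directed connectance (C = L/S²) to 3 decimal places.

The web has S = 9 species and L = 16 feeding links.
C = L / S² = 16 / 81 = 0.1975 ≈ 0.198.

C = 0.198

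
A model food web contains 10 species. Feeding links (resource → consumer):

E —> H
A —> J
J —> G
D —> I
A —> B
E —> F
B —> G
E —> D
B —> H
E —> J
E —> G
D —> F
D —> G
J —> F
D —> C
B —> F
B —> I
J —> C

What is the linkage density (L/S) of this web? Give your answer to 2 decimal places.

L/S = 1.80

There are L = 18 links among S = 10 species.
L/S = 18/10 = 1.8000 ≈ 1.80.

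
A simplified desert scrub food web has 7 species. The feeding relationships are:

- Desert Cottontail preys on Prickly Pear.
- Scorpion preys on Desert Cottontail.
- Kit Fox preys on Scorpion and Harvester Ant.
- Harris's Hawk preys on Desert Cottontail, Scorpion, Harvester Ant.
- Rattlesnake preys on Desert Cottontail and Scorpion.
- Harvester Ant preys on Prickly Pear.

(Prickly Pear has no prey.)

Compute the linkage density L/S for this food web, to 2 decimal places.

There are L = 10 links among S = 7 species.
L/S = 10/7 = 1.4286 ≈ 1.43.

L/S = 1.43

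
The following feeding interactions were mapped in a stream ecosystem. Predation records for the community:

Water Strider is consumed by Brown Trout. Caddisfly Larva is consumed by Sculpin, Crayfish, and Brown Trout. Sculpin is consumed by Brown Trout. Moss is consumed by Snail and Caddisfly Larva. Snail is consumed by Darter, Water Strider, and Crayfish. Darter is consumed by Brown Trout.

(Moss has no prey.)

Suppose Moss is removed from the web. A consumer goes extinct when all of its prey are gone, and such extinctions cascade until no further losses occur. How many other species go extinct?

Remove Moss.
Round 1: Snail (all prey gone), Caddisfly Larva (all prey gone) → extinct.
Round 2: Water Strider (all prey gone), Crayfish (all prey gone), Sculpin (all prey gone), Darter (all prey gone) → extinct.
Round 3: Brown Trout (all prey gone) → extinct.
No further losses. Total secondary extinctions: 7.

7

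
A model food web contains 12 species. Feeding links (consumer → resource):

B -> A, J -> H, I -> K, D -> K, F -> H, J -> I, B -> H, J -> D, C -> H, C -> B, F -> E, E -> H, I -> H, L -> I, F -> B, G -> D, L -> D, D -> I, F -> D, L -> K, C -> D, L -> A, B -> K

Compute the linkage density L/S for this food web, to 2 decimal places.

L/S = 1.92

There are L = 23 links among S = 12 species.
L/S = 23/12 = 1.9167 ≈ 1.92.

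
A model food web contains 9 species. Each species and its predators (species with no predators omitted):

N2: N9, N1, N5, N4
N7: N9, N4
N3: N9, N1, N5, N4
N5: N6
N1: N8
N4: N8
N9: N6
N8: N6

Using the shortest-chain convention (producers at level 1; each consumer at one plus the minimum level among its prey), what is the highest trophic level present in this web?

3

Producers (level 1): N7, N2, N3.
Following each consumer down to its lowest-level prey: N7 → N9 → N6 (levels 1 through 3).
All prey of N6 (N9 2, N5 2, N8 3) are at level 2 or above, so N6 is at level 1 + 2 = 3.
Every consumer has at least one prey at level 2 or below, so none exceeds level 3.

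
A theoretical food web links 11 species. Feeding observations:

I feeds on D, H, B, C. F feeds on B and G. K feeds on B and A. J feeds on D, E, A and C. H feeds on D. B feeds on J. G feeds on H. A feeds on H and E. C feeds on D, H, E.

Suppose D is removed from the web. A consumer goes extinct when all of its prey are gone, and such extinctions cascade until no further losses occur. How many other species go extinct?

2

Remove D.
Round 1: H (all prey gone) → extinct.
Round 2: G (all prey gone) → extinct.
No further losses. Total secondary extinctions: 2.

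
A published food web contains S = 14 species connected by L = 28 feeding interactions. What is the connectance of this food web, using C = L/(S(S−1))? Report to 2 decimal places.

C = 0.15

The web has S = 14 species and L = 28 feeding links.
C = L / (S(S−1)) = 28 / 182 = 0.1538 ≈ 0.15.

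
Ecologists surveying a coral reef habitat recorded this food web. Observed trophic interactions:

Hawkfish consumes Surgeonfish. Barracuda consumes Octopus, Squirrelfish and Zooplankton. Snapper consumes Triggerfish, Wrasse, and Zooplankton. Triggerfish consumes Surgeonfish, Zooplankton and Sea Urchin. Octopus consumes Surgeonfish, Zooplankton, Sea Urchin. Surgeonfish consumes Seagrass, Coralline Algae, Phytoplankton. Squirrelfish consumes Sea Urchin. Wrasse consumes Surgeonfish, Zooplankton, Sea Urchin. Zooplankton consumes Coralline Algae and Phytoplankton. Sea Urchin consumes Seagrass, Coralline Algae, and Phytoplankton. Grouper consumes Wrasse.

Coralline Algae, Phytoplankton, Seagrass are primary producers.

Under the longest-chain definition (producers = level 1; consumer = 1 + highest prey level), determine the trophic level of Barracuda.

Coralline Algae is a producer → level 1.
Sea Urchin eats Coralline Algae (level 1); other prey at levels: Phytoplankton 1, Seagrass 1 → level 2.
Octopus eats Sea Urchin (level 2); other prey at levels: Zooplankton 2, Surgeonfish 2 → level 3.
Barracuda eats Octopus (level 3); other prey at levels: Zooplankton 2, Squirrelfish 3 → level 4.

Trophic level 4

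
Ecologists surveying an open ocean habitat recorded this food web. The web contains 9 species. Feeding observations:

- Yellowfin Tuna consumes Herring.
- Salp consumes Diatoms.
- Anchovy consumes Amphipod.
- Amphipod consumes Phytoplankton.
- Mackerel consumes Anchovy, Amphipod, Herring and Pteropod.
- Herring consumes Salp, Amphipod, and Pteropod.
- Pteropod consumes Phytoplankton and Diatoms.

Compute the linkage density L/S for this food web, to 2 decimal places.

L/S = 1.44

There are L = 13 links among S = 9 species.
L/S = 13/9 = 1.4444 ≈ 1.44.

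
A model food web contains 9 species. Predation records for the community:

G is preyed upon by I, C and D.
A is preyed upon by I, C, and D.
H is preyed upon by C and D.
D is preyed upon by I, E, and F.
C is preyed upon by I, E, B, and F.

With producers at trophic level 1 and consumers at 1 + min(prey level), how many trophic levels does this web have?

Producers (level 1): H, A, G.
Following each consumer down to its lowest-level prey: H → C → B (levels 1 through 3).
All prey of B (C 2) are at level 2 or above, so B is at level 1 + 2 = 3.
Every consumer has at least one prey at level 2 or below, so none exceeds level 3.

3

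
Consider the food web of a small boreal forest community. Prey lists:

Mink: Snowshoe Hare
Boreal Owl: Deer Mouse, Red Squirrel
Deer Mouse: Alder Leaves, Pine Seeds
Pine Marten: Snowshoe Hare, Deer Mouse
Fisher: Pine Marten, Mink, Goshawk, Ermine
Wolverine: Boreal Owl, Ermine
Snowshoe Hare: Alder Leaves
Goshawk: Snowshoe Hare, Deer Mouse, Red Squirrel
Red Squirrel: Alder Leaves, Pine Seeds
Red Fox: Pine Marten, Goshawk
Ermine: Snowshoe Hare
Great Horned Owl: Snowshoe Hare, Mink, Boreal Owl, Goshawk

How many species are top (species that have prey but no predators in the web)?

4

Top species (has prey, but nothing eats it): Red Fox, Fisher, Wolverine, Great Horned Owl.
Count: 4.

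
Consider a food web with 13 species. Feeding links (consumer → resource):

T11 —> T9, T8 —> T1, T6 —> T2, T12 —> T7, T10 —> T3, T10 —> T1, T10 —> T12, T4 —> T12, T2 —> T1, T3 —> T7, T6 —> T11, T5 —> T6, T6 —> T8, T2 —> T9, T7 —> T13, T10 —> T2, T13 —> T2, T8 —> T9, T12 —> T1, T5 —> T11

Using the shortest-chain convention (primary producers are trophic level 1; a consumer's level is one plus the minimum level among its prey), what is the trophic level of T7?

Trophic level 4

T9 is a producer → level 1.
T2 eats T9 → level 2.
T13 eats T2 → level 3.
T7 eats T13 → level 4.
No prey of T7 is below level 3, so 4 is the minimum.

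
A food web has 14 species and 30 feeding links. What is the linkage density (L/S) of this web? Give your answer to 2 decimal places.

L/S = 2.14

There are L = 30 links among S = 14 species.
L/S = 30/14 = 2.1429 ≈ 2.14.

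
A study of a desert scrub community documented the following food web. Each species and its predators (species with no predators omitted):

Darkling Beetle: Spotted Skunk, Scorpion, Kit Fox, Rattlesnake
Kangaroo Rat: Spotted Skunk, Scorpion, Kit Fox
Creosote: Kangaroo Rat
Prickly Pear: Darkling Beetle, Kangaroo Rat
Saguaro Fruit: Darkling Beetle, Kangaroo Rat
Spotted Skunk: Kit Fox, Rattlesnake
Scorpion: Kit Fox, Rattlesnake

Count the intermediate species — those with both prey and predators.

Intermediate species (has both prey and predators): Darkling Beetle, Kangaroo Rat, Spotted Skunk, Scorpion.
Count: 4.

4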